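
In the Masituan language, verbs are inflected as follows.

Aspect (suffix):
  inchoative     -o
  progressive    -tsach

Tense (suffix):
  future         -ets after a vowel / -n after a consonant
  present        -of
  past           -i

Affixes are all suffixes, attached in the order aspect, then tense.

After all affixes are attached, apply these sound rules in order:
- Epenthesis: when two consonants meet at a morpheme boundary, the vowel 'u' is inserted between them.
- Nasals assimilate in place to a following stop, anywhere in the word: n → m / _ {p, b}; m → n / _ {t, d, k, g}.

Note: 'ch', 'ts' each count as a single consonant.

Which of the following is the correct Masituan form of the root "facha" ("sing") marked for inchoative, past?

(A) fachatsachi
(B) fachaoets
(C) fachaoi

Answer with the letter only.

C

Attach aspect inchoative -o → fachao.
Attach tense past -i → fachaoi.
Epenthesis: no change.
Nasal assimilation: no change.
So the correct form is fachaoi, option (C).
(B) fachaoets is wrong: it uses future instead of past for tense.
(A) fachatsachi is wrong: it uses progressive instead of inchoative for aspect.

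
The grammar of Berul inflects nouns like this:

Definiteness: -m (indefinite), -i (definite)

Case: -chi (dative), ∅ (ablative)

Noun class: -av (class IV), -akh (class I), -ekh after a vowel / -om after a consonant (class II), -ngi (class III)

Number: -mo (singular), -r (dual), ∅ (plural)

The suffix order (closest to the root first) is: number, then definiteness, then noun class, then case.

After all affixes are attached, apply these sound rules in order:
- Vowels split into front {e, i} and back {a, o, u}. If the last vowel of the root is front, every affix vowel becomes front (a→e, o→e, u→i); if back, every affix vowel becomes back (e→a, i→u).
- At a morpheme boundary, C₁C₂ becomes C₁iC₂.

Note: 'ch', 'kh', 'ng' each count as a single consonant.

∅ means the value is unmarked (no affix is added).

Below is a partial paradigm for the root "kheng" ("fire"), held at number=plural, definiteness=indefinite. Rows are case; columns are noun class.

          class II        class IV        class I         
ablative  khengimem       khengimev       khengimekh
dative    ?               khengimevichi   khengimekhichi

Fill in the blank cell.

khengimemichi

number = plural: zero marking, form stays kheng.
Attach definiteness indefinite -m → khengm.
Attach noun class class II -om (after consonant 'm') → khengmom.
Attach case dative -chi → khengmomchi.
Apply vowel harmony: khengmomchi → khengmemchi.
Apply epenthesis: khengmemchi → khengimemichi.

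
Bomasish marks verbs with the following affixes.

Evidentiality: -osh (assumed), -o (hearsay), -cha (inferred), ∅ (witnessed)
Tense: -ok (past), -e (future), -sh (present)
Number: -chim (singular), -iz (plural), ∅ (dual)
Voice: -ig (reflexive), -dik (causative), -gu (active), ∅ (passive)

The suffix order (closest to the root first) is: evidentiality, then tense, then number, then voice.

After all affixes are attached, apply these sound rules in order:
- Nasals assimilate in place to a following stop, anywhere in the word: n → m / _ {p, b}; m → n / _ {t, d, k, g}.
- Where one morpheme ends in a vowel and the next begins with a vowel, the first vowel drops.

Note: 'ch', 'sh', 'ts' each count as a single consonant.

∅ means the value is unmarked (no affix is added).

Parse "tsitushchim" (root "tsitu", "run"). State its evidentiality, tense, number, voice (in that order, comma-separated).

witnessed, present, singular, passive

Segment: tsitu-sh-chim.
evidentiality: ∅ → witnessed.
tense: -sh → present.
number: -chim → singular.
voice: ∅ → passive.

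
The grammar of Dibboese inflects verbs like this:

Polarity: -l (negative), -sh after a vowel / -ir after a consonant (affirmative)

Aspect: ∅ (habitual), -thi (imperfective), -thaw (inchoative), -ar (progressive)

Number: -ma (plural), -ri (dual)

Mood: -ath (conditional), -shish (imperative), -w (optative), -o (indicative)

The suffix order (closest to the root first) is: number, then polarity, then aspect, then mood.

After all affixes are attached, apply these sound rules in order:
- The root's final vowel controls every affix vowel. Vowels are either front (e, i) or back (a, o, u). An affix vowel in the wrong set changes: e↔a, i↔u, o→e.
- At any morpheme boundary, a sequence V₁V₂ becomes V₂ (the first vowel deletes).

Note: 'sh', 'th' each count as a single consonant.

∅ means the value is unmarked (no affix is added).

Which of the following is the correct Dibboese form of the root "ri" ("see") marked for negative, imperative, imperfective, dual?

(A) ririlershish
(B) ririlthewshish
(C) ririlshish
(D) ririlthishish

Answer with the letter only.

Attach number dual -ri → riri.
Attach polarity negative -l → riril.
Attach aspect imperfective -thi → ririlthi.
Attach mood imperative -shish → ririlthishish.
Vowel harmony: no change.
Vowel deletion: no change.
So the correct form is ririlthishish, option (D).
(A) ririlershish is wrong: it uses progressive instead of imperfective for aspect.
(B) ririlthewshish is wrong: it uses inchoative instead of imperfective for aspect.
(C) ririlshish is wrong: it uses habitual instead of imperfective for aspect.

D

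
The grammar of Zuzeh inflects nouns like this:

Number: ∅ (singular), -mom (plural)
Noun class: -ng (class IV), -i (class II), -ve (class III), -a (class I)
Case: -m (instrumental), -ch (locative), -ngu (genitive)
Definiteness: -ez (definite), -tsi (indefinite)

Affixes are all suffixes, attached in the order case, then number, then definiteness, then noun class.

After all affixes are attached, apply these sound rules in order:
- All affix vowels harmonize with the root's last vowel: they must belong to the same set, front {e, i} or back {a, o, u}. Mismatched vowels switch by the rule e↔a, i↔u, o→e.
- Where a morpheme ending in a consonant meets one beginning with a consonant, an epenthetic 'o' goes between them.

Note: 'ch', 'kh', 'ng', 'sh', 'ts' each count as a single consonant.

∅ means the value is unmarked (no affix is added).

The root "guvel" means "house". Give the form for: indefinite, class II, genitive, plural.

Attach case genitive -ngu → guvelngu.
Attach number plural -mom → guvelngumom.
Attach definiteness indefinite -tsi → guvelngumomtsi.
Attach noun class class II -i → guvelngumomtsii.
Apply vowel harmony: guvelngumomtsii → guvelngimemtsii.
Apply epenthesis: guvelngimemtsii → guvelongimemotsii.

guvelongimemotsii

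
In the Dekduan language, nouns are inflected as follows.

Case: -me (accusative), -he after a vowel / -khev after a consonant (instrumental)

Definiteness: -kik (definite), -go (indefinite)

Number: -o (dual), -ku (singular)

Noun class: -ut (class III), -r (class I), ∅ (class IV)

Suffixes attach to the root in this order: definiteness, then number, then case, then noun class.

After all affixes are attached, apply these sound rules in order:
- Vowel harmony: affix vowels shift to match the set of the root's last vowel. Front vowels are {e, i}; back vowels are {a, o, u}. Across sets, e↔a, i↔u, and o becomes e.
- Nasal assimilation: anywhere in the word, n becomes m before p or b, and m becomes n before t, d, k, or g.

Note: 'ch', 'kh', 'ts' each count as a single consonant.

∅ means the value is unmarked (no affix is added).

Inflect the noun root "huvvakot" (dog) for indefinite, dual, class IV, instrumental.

huvvakotgooha

Attach definiteness indefinite -go → huvvakotgo.
Attach number dual -o → huvvakotgoo.
Attach case instrumental -he (after vowel 'o') → huvvakotgoohe.
noun class = class IV: zero marking, form stays huvvakotgoohe.
Apply vowel harmony: huvvakotgoohe → huvvakotgooha.
Nasal assimilation: no change.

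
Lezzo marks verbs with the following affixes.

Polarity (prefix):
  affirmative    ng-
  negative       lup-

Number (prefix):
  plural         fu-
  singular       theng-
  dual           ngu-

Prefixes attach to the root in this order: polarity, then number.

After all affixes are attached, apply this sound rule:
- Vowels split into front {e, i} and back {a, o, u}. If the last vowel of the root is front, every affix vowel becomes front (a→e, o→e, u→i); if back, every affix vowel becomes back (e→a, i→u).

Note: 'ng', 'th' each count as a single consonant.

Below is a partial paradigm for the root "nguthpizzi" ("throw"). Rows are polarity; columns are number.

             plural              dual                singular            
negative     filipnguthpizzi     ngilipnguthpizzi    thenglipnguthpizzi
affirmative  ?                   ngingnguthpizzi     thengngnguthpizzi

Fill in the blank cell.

Attach polarity affirmative ng- → ngnguthpizzi.
Attach number plural fu- → fungnguthpizzi.
Apply vowel harmony: fungnguthpizzi → fingnguthpizzi.

fingnguthpizzi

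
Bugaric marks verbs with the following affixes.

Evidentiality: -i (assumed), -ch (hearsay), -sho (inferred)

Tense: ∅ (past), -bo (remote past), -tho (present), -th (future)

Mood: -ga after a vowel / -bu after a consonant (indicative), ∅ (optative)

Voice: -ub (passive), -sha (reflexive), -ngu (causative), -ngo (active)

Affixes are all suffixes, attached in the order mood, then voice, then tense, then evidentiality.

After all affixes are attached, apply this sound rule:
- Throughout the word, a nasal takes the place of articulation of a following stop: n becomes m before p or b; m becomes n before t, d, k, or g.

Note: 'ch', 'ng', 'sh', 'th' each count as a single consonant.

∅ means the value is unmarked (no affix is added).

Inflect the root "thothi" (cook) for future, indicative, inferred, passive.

Attach mood indicative -ga (after vowel 'i') → thothiga.
Attach voice passive -ub → thothigaub.
Attach tense future -th → thothigaubth.
Attach evidentiality inferred -sho → thothigaubthsho.
Nasal assimilation: no change.

thothigaubthsho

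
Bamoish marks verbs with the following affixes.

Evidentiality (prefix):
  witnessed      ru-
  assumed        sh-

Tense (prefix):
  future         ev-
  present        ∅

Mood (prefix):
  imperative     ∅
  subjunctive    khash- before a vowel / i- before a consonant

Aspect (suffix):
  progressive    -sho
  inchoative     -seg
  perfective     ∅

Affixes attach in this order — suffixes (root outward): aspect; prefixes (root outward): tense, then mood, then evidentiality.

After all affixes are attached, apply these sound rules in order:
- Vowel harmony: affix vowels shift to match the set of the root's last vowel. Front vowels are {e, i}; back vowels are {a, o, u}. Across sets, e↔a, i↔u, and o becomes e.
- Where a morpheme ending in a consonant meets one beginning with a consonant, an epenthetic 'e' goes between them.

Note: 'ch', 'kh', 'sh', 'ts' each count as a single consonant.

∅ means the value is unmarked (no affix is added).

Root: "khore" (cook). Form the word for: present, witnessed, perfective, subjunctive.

tense = present: zero marking, form stays khore.
Attach mood subjunctive i- (before consonant 'kh') → ikhore.
Attach evidentiality witnessed ru- → ruikhore.
aspect = perfective: zero marking, form stays ruikhore.
Apply vowel harmony: ruikhore → riikhore.
Epenthesis: no change.

riikhore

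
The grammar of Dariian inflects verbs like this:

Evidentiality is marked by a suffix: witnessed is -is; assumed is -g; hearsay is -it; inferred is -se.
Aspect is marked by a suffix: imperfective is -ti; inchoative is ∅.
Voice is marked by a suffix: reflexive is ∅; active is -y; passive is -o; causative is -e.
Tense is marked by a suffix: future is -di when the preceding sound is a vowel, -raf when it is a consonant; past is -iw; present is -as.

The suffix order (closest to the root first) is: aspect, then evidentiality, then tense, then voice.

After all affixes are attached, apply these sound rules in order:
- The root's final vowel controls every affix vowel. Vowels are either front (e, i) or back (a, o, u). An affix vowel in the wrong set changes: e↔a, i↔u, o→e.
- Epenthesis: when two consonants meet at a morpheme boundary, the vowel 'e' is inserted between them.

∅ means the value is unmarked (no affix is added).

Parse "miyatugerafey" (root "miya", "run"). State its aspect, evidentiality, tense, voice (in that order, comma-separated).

imperfective, assumed, future, active

Segment: miya-ti-g-raf-y.
aspect: -ti → imperfective.
evidentiality: -g → assumed.
tense: -di/raf → future.
voice: -y → active.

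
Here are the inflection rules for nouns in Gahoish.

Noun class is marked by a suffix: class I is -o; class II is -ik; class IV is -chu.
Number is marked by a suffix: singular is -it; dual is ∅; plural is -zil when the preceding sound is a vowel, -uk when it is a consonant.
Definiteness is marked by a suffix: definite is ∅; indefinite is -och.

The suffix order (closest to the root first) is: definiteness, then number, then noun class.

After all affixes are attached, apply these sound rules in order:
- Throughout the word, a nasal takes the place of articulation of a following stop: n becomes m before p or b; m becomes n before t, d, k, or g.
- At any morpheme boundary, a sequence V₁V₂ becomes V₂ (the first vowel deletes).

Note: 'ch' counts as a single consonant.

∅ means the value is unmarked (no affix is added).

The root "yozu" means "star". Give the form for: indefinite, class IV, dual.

yozochchu

Attach definiteness indefinite -och → yozuoch.
number = dual: zero marking, form stays yozuoch.
Attach noun class class IV -chu → yozuochchu.
Nasal assimilation: no change.
Apply vowel deletion: yozuochchu → yozochchu.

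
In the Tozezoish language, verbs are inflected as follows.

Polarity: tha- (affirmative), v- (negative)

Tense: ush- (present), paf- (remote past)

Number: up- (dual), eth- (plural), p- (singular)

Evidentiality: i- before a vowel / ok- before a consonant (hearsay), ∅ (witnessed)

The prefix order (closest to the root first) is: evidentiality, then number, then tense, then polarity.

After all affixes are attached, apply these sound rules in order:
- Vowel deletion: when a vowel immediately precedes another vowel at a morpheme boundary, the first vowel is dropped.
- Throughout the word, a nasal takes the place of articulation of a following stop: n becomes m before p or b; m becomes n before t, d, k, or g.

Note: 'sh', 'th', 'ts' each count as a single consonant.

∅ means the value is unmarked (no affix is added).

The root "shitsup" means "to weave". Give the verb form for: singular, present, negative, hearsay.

vushpokshitsup

Attach evidentiality hearsay ok- (before consonant 'sh') → okshitsup.
Attach number singular p- → pokshitsup.
Attach tense present ush- → ushpokshitsup.
Attach polarity negative v- → vushpokshitsup.
Vowel deletion: no change.
Nasal assimilation: no change.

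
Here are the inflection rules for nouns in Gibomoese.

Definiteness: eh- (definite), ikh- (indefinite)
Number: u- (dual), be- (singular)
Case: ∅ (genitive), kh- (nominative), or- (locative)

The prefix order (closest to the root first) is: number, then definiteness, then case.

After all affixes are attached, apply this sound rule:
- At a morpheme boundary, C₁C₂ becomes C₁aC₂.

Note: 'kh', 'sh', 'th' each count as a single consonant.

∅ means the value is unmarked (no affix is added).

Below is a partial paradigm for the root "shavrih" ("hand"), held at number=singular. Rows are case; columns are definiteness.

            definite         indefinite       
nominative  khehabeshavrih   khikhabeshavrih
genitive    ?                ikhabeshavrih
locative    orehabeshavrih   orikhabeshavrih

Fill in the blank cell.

Attach number singular be- → beshavrih.
Attach definiteness definite eh- → ehbeshavrih.
case = genitive: zero marking, form stays ehbeshavrih.
Apply epenthesis: ehbeshavrih → ehabeshavrih.

ehabeshavrih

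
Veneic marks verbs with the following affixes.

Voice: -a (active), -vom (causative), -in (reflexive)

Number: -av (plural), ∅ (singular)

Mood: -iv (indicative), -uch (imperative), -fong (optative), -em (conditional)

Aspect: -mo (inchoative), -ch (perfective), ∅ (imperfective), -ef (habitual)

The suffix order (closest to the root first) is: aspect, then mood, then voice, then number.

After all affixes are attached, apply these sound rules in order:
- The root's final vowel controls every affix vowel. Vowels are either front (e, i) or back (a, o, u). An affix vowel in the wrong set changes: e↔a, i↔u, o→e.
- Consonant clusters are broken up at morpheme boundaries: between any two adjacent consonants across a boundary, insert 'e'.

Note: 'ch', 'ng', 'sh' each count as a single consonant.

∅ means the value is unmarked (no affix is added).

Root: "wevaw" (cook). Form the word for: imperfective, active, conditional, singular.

wevawama

aspect = imperfective: zero marking, form stays wevaw.
Attach mood conditional -em → wevawem.
Attach voice active -a → wevawema.
number = singular: zero marking, form stays wevawema.
Apply vowel harmony: wevawema → wevawama.
Epenthesis: no change.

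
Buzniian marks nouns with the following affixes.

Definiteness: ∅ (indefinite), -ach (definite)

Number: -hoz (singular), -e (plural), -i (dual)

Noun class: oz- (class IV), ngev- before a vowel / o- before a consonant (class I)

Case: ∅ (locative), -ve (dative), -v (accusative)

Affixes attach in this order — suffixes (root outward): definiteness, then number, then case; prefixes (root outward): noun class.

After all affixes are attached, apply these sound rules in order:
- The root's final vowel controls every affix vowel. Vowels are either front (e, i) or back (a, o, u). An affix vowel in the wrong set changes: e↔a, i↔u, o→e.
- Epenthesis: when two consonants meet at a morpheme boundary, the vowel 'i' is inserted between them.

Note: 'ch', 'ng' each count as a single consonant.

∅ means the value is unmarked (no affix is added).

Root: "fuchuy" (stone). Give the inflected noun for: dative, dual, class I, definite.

Attach definiteness definite -ach → fuchuyach.
Attach number dual -i → fuchuyachi.
Attach case dative -ve → fuchuyachive.
Attach noun class class I o- (before consonant 'f') → ofuchuyachive.
Apply vowel harmony: ofuchuyachive → ofuchuyachuva.
Epenthesis: no change.

ofuchuyachuva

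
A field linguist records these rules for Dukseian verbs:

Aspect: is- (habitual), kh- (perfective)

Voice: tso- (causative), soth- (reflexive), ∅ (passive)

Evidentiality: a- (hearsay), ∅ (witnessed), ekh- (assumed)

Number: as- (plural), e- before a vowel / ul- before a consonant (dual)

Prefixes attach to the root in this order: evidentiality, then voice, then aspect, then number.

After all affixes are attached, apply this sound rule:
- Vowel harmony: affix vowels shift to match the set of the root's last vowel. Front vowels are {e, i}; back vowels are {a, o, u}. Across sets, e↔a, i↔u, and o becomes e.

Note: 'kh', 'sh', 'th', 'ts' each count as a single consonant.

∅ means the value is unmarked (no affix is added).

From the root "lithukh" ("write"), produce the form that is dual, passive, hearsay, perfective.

ulkhalithukh

Attach evidentiality hearsay a- → alithukh.
voice = passive: zero marking, form stays alithukh.
Attach aspect perfective kh- → khalithukh.
Attach number dual ul- (before consonant 'kh') → ulkhalithukh.
Vowel harmony: no change.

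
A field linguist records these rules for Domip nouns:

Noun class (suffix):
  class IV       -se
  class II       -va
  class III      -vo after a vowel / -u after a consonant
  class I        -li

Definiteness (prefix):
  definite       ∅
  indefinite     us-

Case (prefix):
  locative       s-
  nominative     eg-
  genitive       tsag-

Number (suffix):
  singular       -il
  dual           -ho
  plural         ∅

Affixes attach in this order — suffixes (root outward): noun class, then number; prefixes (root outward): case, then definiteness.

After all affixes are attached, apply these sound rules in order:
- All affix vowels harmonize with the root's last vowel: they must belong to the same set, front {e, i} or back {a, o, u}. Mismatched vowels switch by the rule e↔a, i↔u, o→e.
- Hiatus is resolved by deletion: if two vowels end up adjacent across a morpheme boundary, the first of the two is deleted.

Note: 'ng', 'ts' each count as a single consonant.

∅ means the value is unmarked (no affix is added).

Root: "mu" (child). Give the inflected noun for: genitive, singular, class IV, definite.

Attach noun class class IV -se → muse.
Attach case genitive tsag- → tsagmuse.
definiteness = definite: zero marking, form stays tsagmuse.
Attach number singular -il → tsagmuseil.
Apply vowel harmony: tsagmuseil → tsagmusaul.
Apply vowel deletion: tsagmusaul → tsagmusul.

tsagmusul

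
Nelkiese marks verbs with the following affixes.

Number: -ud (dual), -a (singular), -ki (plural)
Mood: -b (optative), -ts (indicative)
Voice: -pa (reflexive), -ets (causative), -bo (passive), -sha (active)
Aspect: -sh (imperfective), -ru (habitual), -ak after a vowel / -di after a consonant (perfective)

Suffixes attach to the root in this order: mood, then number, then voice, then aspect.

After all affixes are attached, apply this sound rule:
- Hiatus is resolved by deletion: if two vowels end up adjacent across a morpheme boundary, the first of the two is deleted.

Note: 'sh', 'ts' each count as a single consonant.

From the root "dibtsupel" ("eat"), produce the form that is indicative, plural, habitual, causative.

dibtsupeltsketsru

Attach mood indicative -ts → dibtsupelts.
Attach number plural -ki → dibtsupeltski.
Attach voice causative -ets → dibtsupeltskiets.
Attach aspect habitual -ru → dibtsupeltskietsru.
Apply vowel deletion: dibtsupeltskietsru → dibtsupeltsketsru.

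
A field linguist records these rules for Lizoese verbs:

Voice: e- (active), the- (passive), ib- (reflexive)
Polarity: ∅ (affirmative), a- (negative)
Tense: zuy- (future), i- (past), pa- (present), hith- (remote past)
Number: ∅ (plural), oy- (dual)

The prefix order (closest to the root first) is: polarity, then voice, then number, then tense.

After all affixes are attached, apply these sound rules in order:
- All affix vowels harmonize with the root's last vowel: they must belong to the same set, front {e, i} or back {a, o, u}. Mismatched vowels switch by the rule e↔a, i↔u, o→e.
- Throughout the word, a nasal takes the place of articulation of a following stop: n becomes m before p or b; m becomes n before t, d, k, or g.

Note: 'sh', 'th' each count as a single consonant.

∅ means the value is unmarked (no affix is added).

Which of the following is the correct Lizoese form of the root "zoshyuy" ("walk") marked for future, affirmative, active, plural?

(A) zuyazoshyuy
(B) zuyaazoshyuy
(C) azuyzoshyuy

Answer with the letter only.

polarity = affirmative: zero marking, form stays zoshyuy.
Attach voice active e- → ezoshyuy.
number = plural: zero marking, form stays ezoshyuy.
Attach tense future zuy- → zuyezoshyuy.
Apply vowel harmony: zuyezoshyuy → zuyazoshyuy.
Nasal assimilation: no change.
So the correct form is zuyazoshyuy, option (A).
(B) zuyaazoshyuy is wrong: it uses negative instead of affirmative for polarity.
(C) azuyzoshyuy is wrong: it has the affixes in the wrong order.

A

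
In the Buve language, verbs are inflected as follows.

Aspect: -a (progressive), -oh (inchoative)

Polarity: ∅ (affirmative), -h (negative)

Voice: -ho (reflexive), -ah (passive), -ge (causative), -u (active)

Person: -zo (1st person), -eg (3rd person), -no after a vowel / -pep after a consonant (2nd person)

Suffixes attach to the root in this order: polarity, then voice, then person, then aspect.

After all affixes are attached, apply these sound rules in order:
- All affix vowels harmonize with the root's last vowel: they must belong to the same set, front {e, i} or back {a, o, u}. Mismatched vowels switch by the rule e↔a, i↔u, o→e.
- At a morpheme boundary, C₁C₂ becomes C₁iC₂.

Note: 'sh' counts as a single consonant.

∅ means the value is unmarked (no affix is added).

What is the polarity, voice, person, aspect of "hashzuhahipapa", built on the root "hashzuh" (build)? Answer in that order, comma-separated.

Segment: hashzuh-ah-pep-a.
polarity: ∅ → affirmative.
voice: -ah → passive.
person: -no/pep → 2nd person.
aspect: -a → progressive.

affirmative, passive, 2nd person, progressive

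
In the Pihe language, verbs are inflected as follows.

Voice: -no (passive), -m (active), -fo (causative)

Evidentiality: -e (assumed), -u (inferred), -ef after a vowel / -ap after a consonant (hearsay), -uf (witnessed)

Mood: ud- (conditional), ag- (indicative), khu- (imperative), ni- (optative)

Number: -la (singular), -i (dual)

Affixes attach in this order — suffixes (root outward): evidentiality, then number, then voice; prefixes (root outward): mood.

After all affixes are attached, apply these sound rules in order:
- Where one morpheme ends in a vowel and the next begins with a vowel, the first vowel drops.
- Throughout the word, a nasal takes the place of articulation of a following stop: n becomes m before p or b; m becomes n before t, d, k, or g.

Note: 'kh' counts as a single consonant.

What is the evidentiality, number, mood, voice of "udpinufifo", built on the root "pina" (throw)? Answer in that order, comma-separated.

Segment: ud-pina-uf-i-fo.
evidentiality: -uf → witnessed.
number: -i → dual.
mood: ud- → conditional.
voice: -fo → causative.

witnessed, dual, conditional, causative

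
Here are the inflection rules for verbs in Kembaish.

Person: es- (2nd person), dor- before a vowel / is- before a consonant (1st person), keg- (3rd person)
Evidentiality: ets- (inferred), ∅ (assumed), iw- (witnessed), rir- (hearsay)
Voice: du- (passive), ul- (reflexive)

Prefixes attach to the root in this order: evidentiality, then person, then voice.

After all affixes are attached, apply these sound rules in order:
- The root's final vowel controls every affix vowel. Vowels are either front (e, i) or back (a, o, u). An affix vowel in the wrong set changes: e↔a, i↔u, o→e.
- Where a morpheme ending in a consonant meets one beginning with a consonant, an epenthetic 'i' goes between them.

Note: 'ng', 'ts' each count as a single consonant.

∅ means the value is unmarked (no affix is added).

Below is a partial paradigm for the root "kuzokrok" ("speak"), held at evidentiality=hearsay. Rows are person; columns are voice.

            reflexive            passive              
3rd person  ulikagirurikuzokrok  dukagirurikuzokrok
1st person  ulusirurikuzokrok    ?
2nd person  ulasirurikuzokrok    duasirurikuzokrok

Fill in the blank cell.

duusirurikuzokrok

Attach evidentiality hearsay rir- → rirkuzokrok.
Attach person 1st person is- (before consonant 'r') → isrirkuzokrok.
Attach voice passive du- → duisrirkuzokrok.
Apply vowel harmony: duisrirkuzokrok → duusrurkuzokrok.
Apply epenthesis: duusrurkuzokrok → duusirurikuzokrok.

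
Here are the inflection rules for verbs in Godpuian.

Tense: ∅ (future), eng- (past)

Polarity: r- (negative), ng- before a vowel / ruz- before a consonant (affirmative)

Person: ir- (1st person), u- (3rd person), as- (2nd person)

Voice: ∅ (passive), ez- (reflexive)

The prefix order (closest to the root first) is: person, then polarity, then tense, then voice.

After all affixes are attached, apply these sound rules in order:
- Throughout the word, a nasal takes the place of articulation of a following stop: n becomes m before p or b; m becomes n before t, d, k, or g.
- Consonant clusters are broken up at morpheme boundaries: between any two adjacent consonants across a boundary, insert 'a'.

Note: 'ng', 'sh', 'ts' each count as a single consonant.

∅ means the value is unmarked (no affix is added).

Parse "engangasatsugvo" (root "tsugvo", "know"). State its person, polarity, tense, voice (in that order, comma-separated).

Segment: eng-ng-as-tsugvo.
person: as- → 2nd person.
polarity: ng/ruz- → affirmative.
tense: eng- → past.
voice: ∅ → passive.

2nd person, affirmative, past, passive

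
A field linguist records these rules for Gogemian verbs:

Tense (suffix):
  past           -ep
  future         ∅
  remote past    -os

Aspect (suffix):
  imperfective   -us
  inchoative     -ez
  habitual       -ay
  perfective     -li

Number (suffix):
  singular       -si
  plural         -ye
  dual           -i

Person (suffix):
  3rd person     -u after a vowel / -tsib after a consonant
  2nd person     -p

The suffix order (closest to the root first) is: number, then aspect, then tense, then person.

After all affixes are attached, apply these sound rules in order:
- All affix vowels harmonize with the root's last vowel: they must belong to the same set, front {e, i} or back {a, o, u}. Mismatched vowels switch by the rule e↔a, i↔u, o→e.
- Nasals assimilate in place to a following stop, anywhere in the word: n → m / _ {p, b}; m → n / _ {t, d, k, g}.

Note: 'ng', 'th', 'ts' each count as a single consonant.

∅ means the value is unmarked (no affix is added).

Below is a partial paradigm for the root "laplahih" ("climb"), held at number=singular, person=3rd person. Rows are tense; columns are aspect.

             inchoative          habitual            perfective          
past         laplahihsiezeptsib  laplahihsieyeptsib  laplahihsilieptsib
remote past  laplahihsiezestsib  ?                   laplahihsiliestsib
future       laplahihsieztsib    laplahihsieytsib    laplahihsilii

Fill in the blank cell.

Attach number singular -si → laplahihsi.
Attach aspect habitual -ay → laplahihsiay.
Attach tense remote past -os → laplahihsiayos.
Attach person 3rd person -tsib (after consonant 's') → laplahihsiayostsib.
Apply vowel harmony: laplahihsiayostsib → laplahihsieyestsib.
Nasal assimilation: no change.

laplahihsieyestsib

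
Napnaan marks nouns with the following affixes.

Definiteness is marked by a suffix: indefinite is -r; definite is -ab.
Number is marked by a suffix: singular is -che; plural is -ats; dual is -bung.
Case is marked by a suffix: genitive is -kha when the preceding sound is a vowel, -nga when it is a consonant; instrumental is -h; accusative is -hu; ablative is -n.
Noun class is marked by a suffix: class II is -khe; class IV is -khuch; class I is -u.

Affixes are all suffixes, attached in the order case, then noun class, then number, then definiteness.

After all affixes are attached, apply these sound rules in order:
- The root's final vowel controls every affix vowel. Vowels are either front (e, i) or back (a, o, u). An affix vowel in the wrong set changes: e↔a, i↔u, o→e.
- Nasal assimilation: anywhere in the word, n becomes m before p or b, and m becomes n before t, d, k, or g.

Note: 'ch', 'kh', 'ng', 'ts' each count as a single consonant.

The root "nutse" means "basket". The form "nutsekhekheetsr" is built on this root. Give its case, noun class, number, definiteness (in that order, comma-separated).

Segment: nutse-kha-khe-ats-r.
case: -kha/nga → genitive.
noun class: -khe → class II.
number: -ats → plural.
definiteness: -r → indefinite.

genitive, class II, plural, indefinite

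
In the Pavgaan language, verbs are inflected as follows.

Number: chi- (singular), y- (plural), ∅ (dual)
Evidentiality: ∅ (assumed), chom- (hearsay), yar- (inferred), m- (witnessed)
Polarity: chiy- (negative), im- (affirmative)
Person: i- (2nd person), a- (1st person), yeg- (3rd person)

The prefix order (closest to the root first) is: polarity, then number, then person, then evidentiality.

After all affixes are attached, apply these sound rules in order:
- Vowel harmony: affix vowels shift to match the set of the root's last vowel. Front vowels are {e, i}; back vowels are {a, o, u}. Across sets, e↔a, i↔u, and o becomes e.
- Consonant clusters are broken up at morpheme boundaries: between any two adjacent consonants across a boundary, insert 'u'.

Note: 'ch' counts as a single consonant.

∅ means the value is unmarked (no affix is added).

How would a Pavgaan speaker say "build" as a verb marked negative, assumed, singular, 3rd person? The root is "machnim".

Attach polarity negative chiy- → chiymachnim.
Attach number singular chi- → chichiymachnim.
Attach person 3rd person yeg- → yegchichiymachnim.
evidentiality = assumed: zero marking, form stays yegchichiymachnim.
Vowel harmony: no change.
Apply epenthesis: yegchichiymachnim → yeguchichiyumachnim.

yeguchichiyumachnim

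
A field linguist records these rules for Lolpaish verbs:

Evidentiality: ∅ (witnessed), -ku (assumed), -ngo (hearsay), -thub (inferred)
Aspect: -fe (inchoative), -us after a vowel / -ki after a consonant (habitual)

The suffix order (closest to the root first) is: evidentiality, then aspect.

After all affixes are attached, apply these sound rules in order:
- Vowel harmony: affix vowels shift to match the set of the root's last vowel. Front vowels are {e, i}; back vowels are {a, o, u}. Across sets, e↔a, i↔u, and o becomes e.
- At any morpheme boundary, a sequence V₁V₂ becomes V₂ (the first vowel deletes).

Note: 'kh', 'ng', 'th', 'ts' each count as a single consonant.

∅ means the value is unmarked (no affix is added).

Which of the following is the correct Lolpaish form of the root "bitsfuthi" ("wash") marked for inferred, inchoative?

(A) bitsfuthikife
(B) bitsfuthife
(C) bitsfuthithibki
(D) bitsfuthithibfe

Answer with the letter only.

D

Attach evidentiality inferred -thub → bitsfuthithub.
Attach aspect inchoative -fe → bitsfuthithubfe.
Apply vowel harmony: bitsfuthithubfe → bitsfuthithibfe.
Vowel deletion: no change.
So the correct form is bitsfuthithibfe, option (D).
(A) bitsfuthikife is wrong: it uses assumed instead of inferred for evidentiality.
(C) bitsfuthithibki is wrong: it uses habitual instead of inchoative for aspect.
(B) bitsfuthife is wrong: it uses witnessed instead of inferred for evidentiality.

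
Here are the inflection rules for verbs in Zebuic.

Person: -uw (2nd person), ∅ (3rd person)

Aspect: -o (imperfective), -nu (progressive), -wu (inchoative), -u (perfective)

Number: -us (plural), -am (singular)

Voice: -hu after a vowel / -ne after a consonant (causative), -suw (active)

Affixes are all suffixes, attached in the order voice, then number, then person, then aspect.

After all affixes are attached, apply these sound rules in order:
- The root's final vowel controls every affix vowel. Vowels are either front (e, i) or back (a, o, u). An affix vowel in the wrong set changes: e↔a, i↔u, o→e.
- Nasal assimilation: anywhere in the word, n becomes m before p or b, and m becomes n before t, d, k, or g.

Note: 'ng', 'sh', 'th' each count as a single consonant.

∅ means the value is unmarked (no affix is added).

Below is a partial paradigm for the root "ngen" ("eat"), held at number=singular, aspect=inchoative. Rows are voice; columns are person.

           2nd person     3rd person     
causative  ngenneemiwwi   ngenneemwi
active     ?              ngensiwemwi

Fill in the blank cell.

Attach voice active -suw → ngensuw.
Attach number singular -am → ngensuwam.
Attach person 2nd person -uw → ngensuwamuw.
Attach aspect inchoative -wu → ngensuwamuwwu.
Apply vowel harmony: ngensuwamuwwu → ngensiwemiwwi.
Nasal assimilation: no change.

ngensiwemiwwi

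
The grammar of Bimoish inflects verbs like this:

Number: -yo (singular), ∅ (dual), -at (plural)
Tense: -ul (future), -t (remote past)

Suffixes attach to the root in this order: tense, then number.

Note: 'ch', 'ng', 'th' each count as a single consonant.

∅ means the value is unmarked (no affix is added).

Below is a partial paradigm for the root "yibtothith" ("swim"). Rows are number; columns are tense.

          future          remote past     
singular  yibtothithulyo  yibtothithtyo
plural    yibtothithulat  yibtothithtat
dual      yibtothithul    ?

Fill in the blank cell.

yibtothitht

Attach tense remote past -t → yibtothitht.
number = dual: zero marking, form stays yibtothitht.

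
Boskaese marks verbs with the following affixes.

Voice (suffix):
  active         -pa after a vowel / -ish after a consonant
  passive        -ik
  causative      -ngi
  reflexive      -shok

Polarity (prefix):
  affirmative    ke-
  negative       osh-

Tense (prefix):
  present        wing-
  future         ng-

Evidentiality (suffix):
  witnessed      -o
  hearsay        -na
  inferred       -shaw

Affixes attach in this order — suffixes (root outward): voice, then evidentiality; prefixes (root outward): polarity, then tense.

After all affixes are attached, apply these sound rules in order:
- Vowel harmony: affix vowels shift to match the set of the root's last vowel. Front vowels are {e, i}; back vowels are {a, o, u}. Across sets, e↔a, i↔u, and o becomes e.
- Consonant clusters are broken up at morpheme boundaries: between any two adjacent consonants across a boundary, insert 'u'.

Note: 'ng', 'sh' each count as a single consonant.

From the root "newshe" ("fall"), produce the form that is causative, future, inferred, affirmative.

Attach voice causative -ngi → newshengi.
Attach polarity affirmative ke- → kenewshengi.
Attach evidentiality inferred -shaw → kenewshengishaw.
Attach tense future ng- → ngkenewshengishaw.
Apply vowel harmony: ngkenewshengishaw → ngkenewshengishew.
Apply epenthesis: ngkenewshengishew → ngukenewshengishew.

ngukenewshengishew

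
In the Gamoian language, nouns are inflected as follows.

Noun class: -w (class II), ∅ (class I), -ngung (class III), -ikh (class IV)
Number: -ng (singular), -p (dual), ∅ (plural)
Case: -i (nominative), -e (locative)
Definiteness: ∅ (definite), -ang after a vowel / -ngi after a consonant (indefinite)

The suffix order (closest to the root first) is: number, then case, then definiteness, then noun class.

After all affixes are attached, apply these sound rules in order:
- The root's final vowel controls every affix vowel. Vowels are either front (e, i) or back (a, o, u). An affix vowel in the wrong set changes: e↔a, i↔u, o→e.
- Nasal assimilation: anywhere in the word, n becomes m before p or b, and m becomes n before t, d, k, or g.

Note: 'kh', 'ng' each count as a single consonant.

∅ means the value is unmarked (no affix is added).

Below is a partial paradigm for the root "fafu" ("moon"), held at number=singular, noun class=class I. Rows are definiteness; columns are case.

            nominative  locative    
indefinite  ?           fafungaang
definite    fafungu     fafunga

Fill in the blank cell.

Attach number singular -ng → fafung.
Attach case nominative -i → fafungi.
Attach definiteness indefinite -ang (after vowel 'i') → fafungiang.
noun class = class I: zero marking, form stays fafungiang.
Apply vowel harmony: fafungiang → fafunguang.
Nasal assimilation: no change.

fafunguang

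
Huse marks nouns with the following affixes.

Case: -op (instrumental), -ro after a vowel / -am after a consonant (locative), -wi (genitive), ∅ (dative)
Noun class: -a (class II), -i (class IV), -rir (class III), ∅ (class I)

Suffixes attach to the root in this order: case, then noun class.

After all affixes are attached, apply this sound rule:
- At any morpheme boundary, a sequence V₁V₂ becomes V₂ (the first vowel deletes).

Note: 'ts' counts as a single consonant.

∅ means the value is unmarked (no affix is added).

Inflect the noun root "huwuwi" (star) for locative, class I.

huwuwiro

Attach case locative -ro (after vowel 'i') → huwuwiro.
noun class = class I: zero marking, form stays huwuwiro.
Vowel deletion: no change.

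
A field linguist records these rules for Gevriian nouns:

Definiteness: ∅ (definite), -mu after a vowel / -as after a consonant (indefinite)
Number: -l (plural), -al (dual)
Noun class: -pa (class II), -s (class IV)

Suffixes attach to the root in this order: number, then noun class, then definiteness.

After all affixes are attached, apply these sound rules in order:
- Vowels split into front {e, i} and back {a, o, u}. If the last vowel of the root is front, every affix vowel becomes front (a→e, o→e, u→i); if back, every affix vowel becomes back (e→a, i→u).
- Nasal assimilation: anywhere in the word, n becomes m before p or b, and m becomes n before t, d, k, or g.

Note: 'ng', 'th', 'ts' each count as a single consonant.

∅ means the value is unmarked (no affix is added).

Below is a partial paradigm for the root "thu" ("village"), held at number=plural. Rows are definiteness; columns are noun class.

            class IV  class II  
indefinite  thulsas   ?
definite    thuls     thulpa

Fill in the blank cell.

thulpamu

Attach number plural -l → thul.
Attach noun class class II -pa → thulpa.
Attach definiteness indefinite -mu (after vowel 'a') → thulpamu.
Vowel harmony: no change.
Nasal assimilation: no change.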